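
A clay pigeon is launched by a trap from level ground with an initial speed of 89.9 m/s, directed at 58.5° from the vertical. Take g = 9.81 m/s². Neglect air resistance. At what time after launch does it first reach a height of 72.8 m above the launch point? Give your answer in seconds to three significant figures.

1.94 s

Horizontal component vₓ = 89.90 sin 58.5° = 76.65 m/s; vertical v_y0 = 89.90 cos 58.5° = 46.97 m/s.
Set y = v_y0 t − ½ g t² = 72.8: 4.905 t² − 46.97 t + 72.8 = 0.
t = [46.97 ± √(46.97² − 2·9.81·72.8)] / 9.81 = (46.97 ± 27.89) / 9.81, so t = 1.945 s or t = 7.632 s.
The first (ascending) time is 1.945 s.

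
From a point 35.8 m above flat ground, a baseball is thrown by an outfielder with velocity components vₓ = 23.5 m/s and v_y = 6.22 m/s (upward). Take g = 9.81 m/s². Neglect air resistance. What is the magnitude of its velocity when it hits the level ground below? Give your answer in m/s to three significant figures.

36.0 m/s

Vertical motion (up positive, ground at y = 0): 4.905 t² − (6.220) t − 35.8 = 0, so t = (6.220 + √(6.220² + 2·9.81·35.8)) / 9.81 = (6.220 + 27.22) / 9.81 = 3.409 s.
Vertical velocity at impact: v_y = v_y0 − g t = 6.220 − 9.81 × 3.409 = −27.22 m/s.
Speed: |v| = √(vₓ² + v_y²) = √(23.50² + 27.22²) = 35.96 m/s.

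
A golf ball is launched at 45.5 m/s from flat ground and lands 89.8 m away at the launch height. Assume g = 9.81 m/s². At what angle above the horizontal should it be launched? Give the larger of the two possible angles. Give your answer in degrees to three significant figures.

R = v₀² sin 2θ / g gives sin 2θ = gR/v₀² = 9.81·89.8/45.5² = 0.4255.
2θ = 25.18° or 180° − 25.18° = 154.8°, so θ = 12.59° or 77.41°.
The larger angle is 77.41°.

77.4°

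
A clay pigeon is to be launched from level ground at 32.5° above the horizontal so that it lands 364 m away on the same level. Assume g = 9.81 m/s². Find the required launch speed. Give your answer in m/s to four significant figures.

On level ground R = v₀² sin 2θ / g ⇒ v₀ = √(gR / sin 2θ).
v₀ = √(9.81 × 364 / sin 65.00°) = √(3571 / 0.9063) = √3940.0 = 62.77 m/s.

62.77 m/s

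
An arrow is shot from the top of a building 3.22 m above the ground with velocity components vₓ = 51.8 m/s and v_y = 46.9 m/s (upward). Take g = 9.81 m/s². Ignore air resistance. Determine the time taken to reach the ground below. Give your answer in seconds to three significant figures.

With up positive and y = 0 at the ground: y(t) = 3.22 + (46.90) t − 4.905 t². Setting y = 0 and taking the positive root: t = [46.90 + √(46.90² + 2·9.81·3.22)] / 9.81 = (46.90 + 47.57) / 9.81 = 9.630 s.

9.63 s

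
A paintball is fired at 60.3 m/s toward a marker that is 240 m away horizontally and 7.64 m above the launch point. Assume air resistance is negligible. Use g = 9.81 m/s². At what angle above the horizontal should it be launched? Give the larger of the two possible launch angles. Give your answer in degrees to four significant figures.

69.53°

Trajectory: y = x tanθ − g x² (1 + tan²θ)/(2v₀²). With x = 240, y = 7.64, v₀ = 60.3, g = 9.81:
77.70 tan²θ − 240 tanθ + (85.34) = 0.
tanθ = [240 ± √(240² − 4 × 77.70 × (85.34))] / (2 × 77.70) = (240 ± 176.3) / 155.4, giving tanθ = 0.4100 or 2.679.
θ = 22.29° or 69.53°; the larger is 69.53°.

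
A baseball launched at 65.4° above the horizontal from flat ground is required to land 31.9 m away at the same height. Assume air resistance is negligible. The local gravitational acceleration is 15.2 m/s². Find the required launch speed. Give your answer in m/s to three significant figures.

Level-ground range: R = v₀² sin(2θ)/g, so v₀ = √(gR / sin 2θ).
v₀ = √(15.2 × 31.9 / sin 130.8°) = √(484.9 / 0.7570) = √640.53 = 25.31 m/s.

25.3 m/s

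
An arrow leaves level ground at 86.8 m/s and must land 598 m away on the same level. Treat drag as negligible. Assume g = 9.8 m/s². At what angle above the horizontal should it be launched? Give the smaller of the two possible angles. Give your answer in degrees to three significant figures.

25.5°

From R = (v₀²/g) sin 2θ: sin 2θ = 9.80 × 598 / 7534.2 = 0.7778.
2θ = 51.06° or 180° − 51.06° = 128.9°, so θ = 25.53° or 64.47°.
The smaller angle is 25.53°.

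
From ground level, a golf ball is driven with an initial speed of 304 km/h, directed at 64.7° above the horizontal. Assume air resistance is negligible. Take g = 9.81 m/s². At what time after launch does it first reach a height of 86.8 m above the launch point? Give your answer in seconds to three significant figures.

Convert: 304 km/h = 304/3.6 = 84.44 m/s.
vₓ = 84.44 cos 64.7° = 36.09 m/s; v_y0 = 84.44 sin 64.7° = 76.34 m/s.
Set y = v_y0 t − ½ g t² = 86.8: 4.905 t² − 76.34 t + 86.8 = 0.
Quadratic formula: t = (76.34 ± √4125.5) / 9.81 = (76.34 ± 64.23) / 9.81 → t = 1.235 s or 14.33 s.
The first (ascending) time is 1.235 s.

1.23 s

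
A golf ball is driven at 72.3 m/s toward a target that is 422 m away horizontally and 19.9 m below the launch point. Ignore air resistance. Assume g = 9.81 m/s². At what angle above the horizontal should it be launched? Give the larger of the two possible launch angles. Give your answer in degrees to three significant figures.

Trajectory: y = x tanθ − g x² (1 + tan²θ)/(2v₀²). With x = 422, y = −19.9, v₀ = 72.3, g = 9.81:
167.1 tan²θ − 422 tanθ + (147.2) = 0.
tanθ = [422 ± √(422² − 4 × 167.1 × (147.2))] / (2 × 167.1) = (422 ± 282.3) / 334.2, giving tanθ = 0.4180 or 2.107.
θ = 22.69° or 64.61°; the larger is 64.61°.

64.6°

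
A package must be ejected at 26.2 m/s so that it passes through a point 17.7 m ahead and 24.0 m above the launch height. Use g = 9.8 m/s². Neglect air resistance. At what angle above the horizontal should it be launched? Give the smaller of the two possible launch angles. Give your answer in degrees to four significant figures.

Trajectory: y = x tanθ − g x² (1 + tan²θ)/(2v₀²). With x = 17.7, y = 24.0, v₀ = 26.2, g = 9.80:
2.236 tan²θ − 17.7 tanθ + (26.24) = 0.
tanθ = [17.7 ± √(17.7² − 4 × 2.236 × (26.24))] / (2 × 2.236) = (17.7 ± 8.865) / 4.473, giving tanθ = 1.975 or 5.939.
θ = 63.15° or 80.44°; the smaller is 63.15°.

63.15°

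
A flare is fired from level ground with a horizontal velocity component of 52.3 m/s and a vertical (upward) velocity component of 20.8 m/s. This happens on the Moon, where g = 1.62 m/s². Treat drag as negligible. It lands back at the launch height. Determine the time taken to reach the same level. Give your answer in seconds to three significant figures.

It returns to y = 0 when t = 2 v_y0 / g = 2(20.80)/1.62 = 25.68 s.

25.7 s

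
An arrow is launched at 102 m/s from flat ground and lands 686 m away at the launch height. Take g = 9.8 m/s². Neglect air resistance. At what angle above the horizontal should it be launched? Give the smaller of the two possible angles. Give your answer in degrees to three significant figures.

20.1°

R = v₀² sin 2θ / g gives sin 2θ = gR/v₀² = 9.80·686/102² = 0.6462.
2θ = 40.25° or 180° − 40.25° = 139.7°, so θ = 20.13° or 69.87°.
The smaller angle is 20.13°.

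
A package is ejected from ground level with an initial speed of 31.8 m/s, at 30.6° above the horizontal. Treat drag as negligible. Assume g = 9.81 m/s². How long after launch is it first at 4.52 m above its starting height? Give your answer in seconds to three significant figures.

0.308 s

Resolve: vₓ = 31.80 cos 30.6° = 27.37 m/s and v_y0 = 31.80 sin 30.6° = 16.19 m/s.
Height y(t) = 16.19 t − 4.905 t² = 4.52 gives 4.905 t² − 16.19 t + 4.52 = 0.
t = [16.19 ± √(16.19² − 2·9.81·4.52)] / 9.81 = (16.19 ± 13.17) / 9.81, so t = 0.3080 s or t = 2.992 s.
The first (ascending) time is 0.3080 s.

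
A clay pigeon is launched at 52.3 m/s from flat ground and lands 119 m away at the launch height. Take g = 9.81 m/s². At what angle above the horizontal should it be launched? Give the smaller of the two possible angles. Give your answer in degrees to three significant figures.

From R = (v₀²/g) sin 2θ: sin 2θ = 9.81 × 119 / 2735.3 = 0.4268.
2θ = 25.26° or 180° − 25.26° = 154.7°, so θ = 12.63° or 77.37°.
The smaller angle is 12.63°.

12.6°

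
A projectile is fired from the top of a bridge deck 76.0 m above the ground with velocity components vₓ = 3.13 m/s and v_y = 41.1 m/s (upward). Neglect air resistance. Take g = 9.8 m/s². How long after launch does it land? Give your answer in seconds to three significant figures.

Vertical motion (up positive, ground at y = 0): 4.900 t² − (41.10) t − 76.0 = 0, so t = (41.10 + √(41.10² + 2·9.80·76.0)) / 9.80 = (41.10 + 56.38) / 9.80 = 9.947 s.

9.95 s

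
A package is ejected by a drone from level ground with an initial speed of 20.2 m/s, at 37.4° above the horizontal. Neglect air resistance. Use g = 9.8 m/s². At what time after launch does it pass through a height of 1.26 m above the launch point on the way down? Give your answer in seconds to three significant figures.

Components: vₓ = 20.20 cos 37.4° = 16.05 m/s, v_y0 = 20.20 sin 37.4° = 12.27 m/s.
Require v_y0 t − ½ g t² = 1.26, i.e. 4.900 t² − 12.27 t + 1.26 = 0.
t = [12.27 ± √(12.27² − 2·9.80·1.26)] / 9.80 = (12.27 ± 11.22) / 9.80, so t = 0.1073 s or t = 2.397 s.
The descending-branch root is 2.397 s.

2.40 s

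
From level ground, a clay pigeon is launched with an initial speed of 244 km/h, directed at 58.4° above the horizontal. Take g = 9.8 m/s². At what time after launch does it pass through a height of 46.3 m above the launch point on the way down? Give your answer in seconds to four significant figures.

Convert: 244 km/h = 244/3.6 = 67.78 m/s.
vₓ = 67.78 cos 58.4° = 35.51 m/s; v_y0 = 67.78 sin 58.4° = 57.73 m/s.
Require v_y0 t − ½ g t² = 46.3, i.e. 4.900 t² − 57.73 t + 46.3 = 0.
Quadratic formula: t = (57.73 ± √2425.1) / 9.80 = (57.73 ± 49.24) / 9.80 → t = 0.8656 s or 10.92 s.
The descending-branch root is 10.92 s.

10.92 s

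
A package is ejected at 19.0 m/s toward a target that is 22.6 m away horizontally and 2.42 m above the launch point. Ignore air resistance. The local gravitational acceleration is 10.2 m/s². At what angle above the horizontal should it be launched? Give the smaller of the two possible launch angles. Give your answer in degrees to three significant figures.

27.0°

Trajectory: y = x tanθ − g x² (1 + tan²θ)/(2v₀²). With x = 22.6, y = 2.42, v₀ = 19.0, g = 10.2:
7.216 tan²θ − 22.6 tanθ + (9.636) = 0.
tanθ = [22.6 ± √(22.6² − 4 × 7.216 × (9.636))] / (2 × 7.216) = (22.6 ± 15.25) / 14.43, giving tanθ = 0.5091 or 2.623.
θ = 26.98° or 69.13°; the smaller is 26.98°.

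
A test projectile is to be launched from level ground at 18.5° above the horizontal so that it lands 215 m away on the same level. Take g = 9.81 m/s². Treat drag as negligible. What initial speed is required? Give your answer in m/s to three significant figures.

Level-ground range: R = v₀² sin(2θ)/g, so v₀ = √(gR / sin 2θ).
v₀ = √(9.81 × 215 / sin 37.00°) = √(2109 / 0.6018) = √3504.6 = 59.20 m/s.

59.2 m/s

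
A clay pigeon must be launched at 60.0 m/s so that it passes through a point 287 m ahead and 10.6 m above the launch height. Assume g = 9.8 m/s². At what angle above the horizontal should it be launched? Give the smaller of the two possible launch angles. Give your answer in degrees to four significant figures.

Trajectory: y = x tanθ − g x² (1 + tan²θ)/(2v₀²). With x = 287, y = 10.6, v₀ = 60.0, g = 9.80:
112.1 tan²θ − 287 tanθ + (122.7) = 0.
tanθ = [287 ± √(287² − 4 × 112.1 × (122.7))] / (2 × 112.1) = (287 ± 165.3) / 224.2, giving tanθ = 0.5426 or 2.017.
θ = 28.48° or 63.63°; the smaller is 28.48°.

28.48°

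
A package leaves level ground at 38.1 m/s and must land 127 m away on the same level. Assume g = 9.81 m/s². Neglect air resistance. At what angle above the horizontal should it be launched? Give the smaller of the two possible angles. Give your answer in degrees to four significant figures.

29.56°

From R = (v₀²/g) sin 2θ: sin 2θ = 9.81 × 127 / 1451.6 = 0.8583.
2θ = 59.12° or 180° − 59.12° = 120.9°, so θ = 29.56° or 60.44°.
The smaller angle is 29.56°.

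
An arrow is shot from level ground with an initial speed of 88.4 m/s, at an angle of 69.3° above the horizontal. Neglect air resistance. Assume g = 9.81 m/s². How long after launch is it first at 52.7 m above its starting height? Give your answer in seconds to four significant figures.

Components: vₓ = 88.40 cos 69.3° = 31.25 m/s, v_y0 = 88.40 sin 69.3° = 82.69 m/s.
Height y(t) = 82.69 t − 4.905 t² = 52.7 gives 4.905 t² − 82.69 t + 52.7 = 0.
t = [82.69 ± √(82.69² − 2·9.81·52.7)] / 9.81 = (82.69 ± 76.19) / 9.81, so t = 0.6634 s or t = 16.20 s.
The first (ascending) time is 0.6634 s.

0.6634 s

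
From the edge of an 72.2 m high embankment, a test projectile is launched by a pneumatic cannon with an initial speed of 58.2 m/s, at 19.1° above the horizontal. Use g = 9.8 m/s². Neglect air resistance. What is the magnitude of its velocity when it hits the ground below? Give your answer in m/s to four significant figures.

Horizontal component vₓ = 58.20 cos 19.1° = 55.00 m/s; vertical v_y0 = 58.20 sin 19.1° = 19.04 m/s.
Vertical motion (up positive, ground at y = 0): 4.900 t² − (19.04) t − 72.2 = 0, so t = (19.04 + √(19.04² + 2·9.80·72.2)) / 9.80 = (19.04 + 42.16) / 9.80 = 6.246 s.
Vertical velocity at impact: v_y = v_y0 − g t = 19.04 − 9.80 × 6.246 = −42.16 m/s.
Speed: |v| = √(vₓ² + v_y²) = √(55.00² + 42.16²) = 69.30 m/s.

69.30 m/s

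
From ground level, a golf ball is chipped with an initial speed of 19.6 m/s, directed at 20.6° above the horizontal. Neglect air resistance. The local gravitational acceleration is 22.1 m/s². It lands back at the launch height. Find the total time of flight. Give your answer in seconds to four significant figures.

0.6241 s

vₓ = 19.60 cos 20.6° = 18.35 m/s; v_y0 = 19.60 sin 20.6° = 6.896 m/s.
Landing at launch height ⇒ T = 2 v_y0 / g = 2 × 6.896 / 22.1 = 0.6241 s.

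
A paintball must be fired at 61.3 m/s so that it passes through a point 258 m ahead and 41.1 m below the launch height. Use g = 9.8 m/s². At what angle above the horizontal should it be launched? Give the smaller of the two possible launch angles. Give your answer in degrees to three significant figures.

Trajectory: y = x tanθ − g x² (1 + tan²θ)/(2v₀²). With x = 258, y = −41.1, v₀ = 61.3, g = 9.80:
86.80 tan²θ − 258 tanθ + (45.70) = 0.
tanθ = [258 ± √(258² − 4 × 86.80 × (45.70))] / (2 × 86.80) = (258 ± 225.2) / 173.6, giving tanθ = 0.1892 or 2.783.
θ = 10.71° or 70.24°; the smaller is 10.71°.

10.7°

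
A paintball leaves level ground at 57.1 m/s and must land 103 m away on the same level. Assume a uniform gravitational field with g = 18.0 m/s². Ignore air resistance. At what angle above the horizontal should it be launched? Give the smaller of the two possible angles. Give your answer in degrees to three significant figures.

R = v₀² sin 2θ / g gives sin 2θ = gR/v₀² = 18.0·103/57.1² = 0.5686.
2θ = 34.66° or 180° − 34.66° = 145.3°, so θ = 17.33° or 72.67°.
The smaller angle is 17.33°.

17.3°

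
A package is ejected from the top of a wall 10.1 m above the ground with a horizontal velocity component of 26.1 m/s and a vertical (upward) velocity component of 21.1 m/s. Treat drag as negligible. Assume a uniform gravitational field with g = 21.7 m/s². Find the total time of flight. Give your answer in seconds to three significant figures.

With up positive and y = 0 at the ground: y(t) = 10.1 + (21.10) t − 10.85 t². Setting y = 0 and taking the positive root: t = [21.10 + √(21.10² + 2·21.7·10.1)] / 21.7 = (21.10 + 29.72) / 21.7 = 2.342 s.

2.34 s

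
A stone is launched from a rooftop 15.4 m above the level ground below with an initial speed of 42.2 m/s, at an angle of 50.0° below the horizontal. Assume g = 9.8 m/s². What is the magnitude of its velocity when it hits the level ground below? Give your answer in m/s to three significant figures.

Horizontal component vₓ = 42.20 cos 50.0° = 27.13 m/s; vertical v_y0 = −32.33 m/s (downward).
Vertical motion (up positive, ground at y = 0): 4.900 t² − (−32.33) t − 15.4 = 0, so t = (−32.33 + √(32.33² + 2·9.80·15.4)) / 9.80 = (−32.33 + 36.70) / 9.80 = 0.4462 s.
Vertical velocity at impact: v_y = v_y0 − g t = −32.33 − 9.80 × 0.4462 = −36.70 m/s.
Speed: |v| = √(vₓ² + v_y²) = √(27.13² + 36.70²) = 45.64 m/s.

45.6 m/s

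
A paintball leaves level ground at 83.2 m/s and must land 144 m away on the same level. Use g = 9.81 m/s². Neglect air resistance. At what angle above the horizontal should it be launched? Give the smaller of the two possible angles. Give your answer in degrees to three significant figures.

5.89°

R = v₀² sin 2θ / g gives sin 2θ = gR/v₀² = 9.81·144/83.2² = 0.2041.
2θ = 11.78° or 180° − 11.78° = 168.2°, so θ = 5.888° or 84.11°.
The smaller angle is 5.888°.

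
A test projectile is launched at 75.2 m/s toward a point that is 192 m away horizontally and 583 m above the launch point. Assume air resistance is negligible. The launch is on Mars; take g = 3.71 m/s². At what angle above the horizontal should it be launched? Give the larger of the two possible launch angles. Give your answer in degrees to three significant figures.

85.1°

Trajectory: y = x tanθ − g x² (1 + tan²θ)/(2v₀²). With x = 192, y = 583, v₀ = 75.2, g = 3.71:
12.09 tan²θ − 192 tanθ + (595.1) = 0.
tanθ = [192 ± √(192² − 4 × 12.09 × (595.1))] / (2 × 12.09) = (192 ± 89.89) / 24.18, giving tanθ = 4.222 or 11.66.
θ = 76.68° or 85.10°; the larger is 85.10°.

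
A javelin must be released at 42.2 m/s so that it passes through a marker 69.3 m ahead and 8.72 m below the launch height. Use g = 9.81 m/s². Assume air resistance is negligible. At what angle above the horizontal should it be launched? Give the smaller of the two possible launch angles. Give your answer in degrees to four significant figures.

3.769°

Trajectory: y = x tanθ − g x² (1 + tan²θ)/(2v₀²). With x = 69.3, y = −8.72, v₀ = 42.2, g = 9.81:
13.23 tan²θ − 69.3 tanθ + (4.508) = 0.
tanθ = [69.3 ± √(69.3² − 4 × 13.23 × (4.508))] / (2 × 13.23) = (69.3 ± 67.56) / 26.46, giving tanθ = 0.06587 or 5.173.
θ = 3.769° or 79.06°; the smaller is 3.769°.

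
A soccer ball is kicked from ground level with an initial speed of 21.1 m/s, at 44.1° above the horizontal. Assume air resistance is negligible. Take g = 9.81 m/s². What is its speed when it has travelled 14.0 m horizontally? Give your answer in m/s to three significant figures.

Resolve: vₓ = 21.10 cos 44.1° = 15.15 m/s and v_y0 = 21.10 sin 44.1° = 14.68 m/s.
At x = 14.0 m, t = x/vₓ = 14.0/15.15 = 0.9239 s.
Vertical velocity there: v_y = v_y0 − g t = 14.68 − 9.81 × 0.9239 = 5.620 m/s.
Speed: √(vₓ² + v_y²) = √(15.15² + 5.620²) = 16.16 m/s.

16.2 m/s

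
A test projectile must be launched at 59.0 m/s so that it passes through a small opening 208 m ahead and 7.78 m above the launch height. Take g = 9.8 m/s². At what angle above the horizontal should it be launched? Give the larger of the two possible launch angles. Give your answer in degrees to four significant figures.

71.82°

Trajectory: y = x tanθ − g x² (1 + tan²θ)/(2v₀²). With x = 208, y = 7.78, v₀ = 59.0, g = 9.80:
60.90 tan²θ − 208 tanθ + (68.68) = 0.
tanθ = [208 ± √(208² − 4 × 60.90 × (68.68))] / (2 × 60.90) = (208 ± 162.9) / 121.8, giving tanθ = 0.3704 or 3.045.
θ = 20.32° or 71.82°; the larger is 71.82°.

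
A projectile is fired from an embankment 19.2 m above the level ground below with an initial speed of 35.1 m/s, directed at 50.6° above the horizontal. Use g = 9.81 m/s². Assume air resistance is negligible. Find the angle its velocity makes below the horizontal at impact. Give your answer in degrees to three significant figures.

56.3°

Resolve: vₓ = 35.10 cos 50.6° = 22.28 m/s and v_y0 = 35.10 sin 50.6° = 27.12 m/s.
The projectile lands when y = 19.2 + (27.12) t − ½·9.81·t² = 0. Positive root: t = (27.12 + √(27.12² + 2·9.81·19.2)) / 9.81 = (27.12 + 33.35) / 9.81 = 6.165 s.
At impact: v_y = v_y0 − g t = −33.35 m/s; vₓ = 22.28 m/s.
Angle below horizontal: arctan(|v_y|/vₓ) = arctan(33.35/22.28) = 56.26°.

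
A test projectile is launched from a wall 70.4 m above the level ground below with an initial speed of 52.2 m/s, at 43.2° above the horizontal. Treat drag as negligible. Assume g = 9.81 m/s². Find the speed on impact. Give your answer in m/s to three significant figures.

64.1 m/s

Horizontal component vₓ = 52.20 cos 43.2° = 38.05 m/s; vertical v_y0 = 52.20 sin 43.2° = 35.73 m/s.
The projectile lands when y = 70.4 + (35.73) t − ½·9.81·t² = 0. Positive root: t = (35.73 + √(35.73² + 2·9.81·70.4)) / 9.81 = (35.73 + 51.56) / 9.81 = 8.898 s.
Vertical velocity at impact: v_y = v_y0 − g t = 35.73 − 9.81 × 8.898 = −51.56 m/s.
Speed: |v| = √(vₓ² + v_y²) = √(38.05² + 51.56²) = 64.08 m/s.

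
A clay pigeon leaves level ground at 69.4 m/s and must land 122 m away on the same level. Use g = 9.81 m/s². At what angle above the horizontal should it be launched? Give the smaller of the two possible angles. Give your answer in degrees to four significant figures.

Level-ground range R = v₀² sin(2θ)/g ⇒ sin(2θ) = gR/v₀² = 9.81 × 122 / 69.4² = 0.2485.
2θ = 14.39° or 180° − 14.39° = 165.6°, so θ = 7.194° or 82.81°.
The smaller angle is 7.194°.

7.194°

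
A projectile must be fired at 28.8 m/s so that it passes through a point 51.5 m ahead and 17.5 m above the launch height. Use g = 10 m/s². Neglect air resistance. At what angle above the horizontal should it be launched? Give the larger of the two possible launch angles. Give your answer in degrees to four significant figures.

Trajectory: y = x tanθ − g x² (1 + tan²θ)/(2v₀²). With x = 51.5, y = 17.5, v₀ = 28.8, g = 10.0:
15.99 tan²θ − 51.5 tanθ + (33.49) = 0.
tanθ = [51.5 ± √(51.5² − 4 × 15.99 × (33.49))] / (2 × 15.99) = (51.5 ± 22.60) / 31.98, giving tanθ = 0.9039 or 2.317.
θ = 42.11° or 66.66°; the larger is 66.66°.

66.66°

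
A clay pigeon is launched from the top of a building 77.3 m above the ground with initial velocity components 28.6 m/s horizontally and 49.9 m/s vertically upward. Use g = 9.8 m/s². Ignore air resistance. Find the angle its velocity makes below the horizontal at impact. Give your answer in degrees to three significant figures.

65.7°

Vertical motion (up positive, ground at y = 0): 4.900 t² − (49.90) t − 77.3 = 0, so t = (49.90 + √(49.90² + 2·9.80·77.3)) / 9.80 = (49.90 + 63.29) / 9.80 = 11.55 s.
At impact: v_y = v_y0 − g t = −63.29 m/s; vₓ = 28.60 m/s.
Angle below horizontal: arctan(|v_y|/vₓ) = arctan(63.29/28.60) = 65.68°.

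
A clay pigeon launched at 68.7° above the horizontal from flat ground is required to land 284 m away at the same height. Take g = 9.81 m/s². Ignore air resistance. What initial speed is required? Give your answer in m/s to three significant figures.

On level ground R = v₀² sin 2θ / g ⇒ v₀ = √(gR / sin 2θ).
v₀ = √(9.81 × 284 / sin 137.4°) = √(2786 / 0.6769) = √4116.0 = 64.16 m/s.

64.2 m/s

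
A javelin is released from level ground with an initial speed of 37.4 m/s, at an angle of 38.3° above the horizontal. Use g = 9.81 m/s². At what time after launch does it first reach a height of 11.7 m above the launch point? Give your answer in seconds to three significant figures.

Components: vₓ = 37.40 cos 38.3° = 29.35 m/s, v_y0 = 37.40 sin 38.3° = 23.18 m/s.
Set y = v_y0 t − ½ g t² = 11.7: 4.905 t² − 23.18 t + 11.7 = 0.
Quadratic formula: t = (23.18 ± √307.75) / 9.81 = (23.18 ± 17.54) / 9.81 → t = 0.5746 s or 4.151 s.
The first (ascending) time is 0.5746 s.

0.575 s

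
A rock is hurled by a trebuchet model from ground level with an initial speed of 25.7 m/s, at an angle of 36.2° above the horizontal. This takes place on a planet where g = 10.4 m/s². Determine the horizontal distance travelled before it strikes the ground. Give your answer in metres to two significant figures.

61 m

Components: vₓ = 25.70 cos 36.2° = 20.74 m/s, v_y0 = 25.70 sin 36.2° = 15.18 m/s.
Flight time T = 2 v_y0 / g = 2.919 s.
Range: R = vₓ T = 20.74 × 2.919 = 60.54 m.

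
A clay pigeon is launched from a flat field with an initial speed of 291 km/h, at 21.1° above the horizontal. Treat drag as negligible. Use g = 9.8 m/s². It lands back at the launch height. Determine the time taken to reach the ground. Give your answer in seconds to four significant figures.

5.939 s

Convert: 291 km/h = 291/3.6 = 80.83 m/s.
Resolve: vₓ = 80.83 cos 21.1° = 75.41 m/s and v_y0 = 80.83 sin 21.1° = 29.10 m/s.
Time of flight on level ground: T = 2 v_y0 / g = 2 × 29.10 / 9.80 = 5.939 s.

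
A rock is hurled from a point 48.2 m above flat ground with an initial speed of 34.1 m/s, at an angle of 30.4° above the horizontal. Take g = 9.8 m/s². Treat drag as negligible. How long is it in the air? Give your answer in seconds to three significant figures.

5.36 s

Resolve: vₓ = 34.10 cos 30.4° = 29.41 m/s and v_y0 = 34.10 sin 30.4° = 17.26 m/s.
The projectile lands when y = 48.2 + (17.26) t − ½·9.80·t² = 0. Positive root: t = (17.26 + √(17.26² + 2·9.80·48.2)) / 9.80 = (17.26 + 35.25) / 9.80 = 5.358 s.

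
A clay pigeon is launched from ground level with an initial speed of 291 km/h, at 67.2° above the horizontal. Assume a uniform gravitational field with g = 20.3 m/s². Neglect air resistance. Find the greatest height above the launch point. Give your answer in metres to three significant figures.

Convert: 291 km/h = 291/3.6 = 80.83 m/s.
vₓ = 80.83 cos 67.2° = 31.32 m/s; v_y0 = 80.83 sin 67.2° = 74.52 m/s.
At the apex v_y = 0, so H = v_y0²/(2g) = 74.52²/40.60 = 136.8 m.

137 m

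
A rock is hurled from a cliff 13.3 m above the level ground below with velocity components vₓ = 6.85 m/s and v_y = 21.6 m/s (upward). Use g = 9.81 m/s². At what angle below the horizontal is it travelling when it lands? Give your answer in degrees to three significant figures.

The projectile lands when y = 13.3 + (21.60) t − ½·9.81·t² = 0. Positive root: t = (21.60 + √(21.60² + 2·9.81·13.3)) / 9.81 = (21.60 + 26.97) / 9.81 = 4.951 s.
At impact: v_y = v_y0 − g t = −26.97 m/s; vₓ = 6.850 m/s.
Angle below horizontal: arctan(|v_y|/vₓ) = arctan(26.97/6.850) = 75.75°.

75.8°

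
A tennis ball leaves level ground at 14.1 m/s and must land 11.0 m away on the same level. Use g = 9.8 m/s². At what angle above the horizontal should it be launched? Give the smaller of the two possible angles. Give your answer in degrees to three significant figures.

16.4°

Level-ground range R = v₀² sin(2θ)/g ⇒ sin(2θ) = gR/v₀² = 9.80 × 11.0 / 14.1² = 0.5422.
2θ = 32.84° or 180° − 32.84° = 147.2°, so θ = 16.42° or 73.58°.
The smaller angle is 16.42°.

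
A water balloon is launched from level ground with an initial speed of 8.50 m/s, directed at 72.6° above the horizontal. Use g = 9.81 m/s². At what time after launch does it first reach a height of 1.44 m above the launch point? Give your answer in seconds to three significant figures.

Resolve: vₓ = 8.500 cos 72.6° = 2.542 m/s and v_y0 = 8.500 sin 72.6° = 8.111 m/s.
Set y = v_y0 t − ½ g t² = 1.44: 4.905 t² − 8.111 t + 1.44 = 0.
Quadratic formula: t = (8.111 ± √37.536) / 9.81 = (8.111 ± 6.127) / 9.81 → t = 0.2023 s or 1.451 s.
The first (ascending) time is 0.2023 s.

0.202 s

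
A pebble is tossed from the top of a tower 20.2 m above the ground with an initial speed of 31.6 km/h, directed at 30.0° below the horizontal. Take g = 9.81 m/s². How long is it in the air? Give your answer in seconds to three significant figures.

Convert: 31.6 km/h = 31.6/3.6 = 8.778 m/s.
Horizontal component vₓ = 8.778 cos 30.0° = 7.602 m/s; vertical v_y0 = −4.389 m/s (downward).
Vertical motion (up positive, ground at y = 0): 4.905 t² − (−4.389) t − 20.2 = 0, so t = (−4.389 + √(4.389² + 2·9.81·20.2)) / 9.81 = (−4.389 + 20.39) / 9.81 = 1.631 s.

1.63 s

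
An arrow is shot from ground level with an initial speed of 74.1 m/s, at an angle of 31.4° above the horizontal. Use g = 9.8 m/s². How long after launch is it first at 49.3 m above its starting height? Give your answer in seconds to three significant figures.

Resolve: vₓ = 74.10 cos 31.4° = 63.25 m/s and v_y0 = 74.10 sin 31.4° = 38.61 m/s.
Height y(t) = 38.61 t − 4.900 t² = 49.3 gives 4.900 t² − 38.61 t + 49.3 = 0.
Quadratic formula: t = (38.61 ± √524.21) / 9.80 = (38.61 ± 22.90) / 9.80 → t = 1.603 s or 6.276 s.
The first (ascending) time is 1.603 s.

1.60 s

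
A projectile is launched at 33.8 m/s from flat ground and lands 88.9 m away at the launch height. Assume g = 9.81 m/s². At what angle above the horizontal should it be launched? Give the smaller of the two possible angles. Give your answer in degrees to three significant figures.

24.9°

R = v₀² sin 2θ / g gives sin 2θ = gR/v₀² = 9.81·88.9/33.8² = 0.7634.
2θ = 49.76° or 180° − 49.76° = 130.2°, so θ = 24.88° or 65.12°.
The smaller angle is 24.88°.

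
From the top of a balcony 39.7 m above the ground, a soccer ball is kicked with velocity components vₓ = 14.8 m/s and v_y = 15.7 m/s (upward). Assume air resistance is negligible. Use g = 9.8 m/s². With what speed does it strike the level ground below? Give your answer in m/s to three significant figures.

The projectile lands when y = 39.7 + (15.70) t − ½·9.80·t² = 0. Positive root: t = (15.70 + √(15.70² + 2·9.80·39.7)) / 9.80 = (15.70 + 32.01) / 9.80 = 4.868 s.
Vertical velocity at impact: v_y = v_y0 − g t = 15.70 − 9.80 × 4.868 = −32.01 m/s.
Speed: |v| = √(vₓ² + v_y²) = √(14.80² + 32.01²) = 35.27 m/s.

35.3 m/s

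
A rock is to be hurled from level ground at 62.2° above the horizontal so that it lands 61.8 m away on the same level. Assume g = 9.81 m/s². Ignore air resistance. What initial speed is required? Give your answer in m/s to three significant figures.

From R = (v₀² / g) sin 2θ: v₀ = √(gR / sin 2θ).
v₀ = √(9.81 × 61.8 / sin 124.4°) = √(606.3 / 0.8251) = √734.76 = 27.11 m/s.

27.1 m/s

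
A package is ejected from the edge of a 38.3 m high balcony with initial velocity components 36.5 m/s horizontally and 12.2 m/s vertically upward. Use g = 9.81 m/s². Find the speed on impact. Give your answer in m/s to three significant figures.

The projectile lands when y = 38.3 + (12.20) t − ½·9.81·t² = 0. Positive root: t = (12.20 + √(12.20² + 2·9.81·38.3)) / 9.81 = (12.20 + 30.00) / 9.81 = 4.302 s.
Vertical velocity at impact: v_y = v_y0 − g t = 12.20 − 9.81 × 4.302 = −30.00 m/s.
Speed: |v| = √(vₓ² + v_y²) = √(36.50² + 30.00²) = 47.25 m/s.

47.2 m/s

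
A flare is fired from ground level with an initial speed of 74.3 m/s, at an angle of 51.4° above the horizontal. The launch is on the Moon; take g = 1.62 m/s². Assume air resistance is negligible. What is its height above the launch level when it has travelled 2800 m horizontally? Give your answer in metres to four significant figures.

Resolve: vₓ = 74.30 cos 51.4° = 46.35 m/s and v_y0 = 74.30 sin 51.4° = 58.07 m/s.
At x = 2800 m, t = x/vₓ = 2800/46.35 = 60.40 s.
Height: y = v_y0 t − ½ g t² = 58.07 × 60.40 − 0.8100 × 60.40² = 3507 − 2955 = 552.1 m.

552.1 m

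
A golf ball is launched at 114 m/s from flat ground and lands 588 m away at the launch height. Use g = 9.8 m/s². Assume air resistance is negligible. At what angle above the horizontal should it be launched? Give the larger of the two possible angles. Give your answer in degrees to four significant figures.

R = v₀² sin 2θ / g gives sin 2θ = gR/v₀² = 9.80·588/114² = 0.4434.
2θ = 26.32° or 180° − 26.32° = 153.7°, so θ = 13.16° or 76.84°.
The larger angle is 76.84°.

76.84°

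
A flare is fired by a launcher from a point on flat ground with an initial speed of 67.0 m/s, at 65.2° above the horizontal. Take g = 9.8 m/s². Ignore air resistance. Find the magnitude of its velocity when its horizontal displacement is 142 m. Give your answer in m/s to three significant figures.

30.3 m/s

Resolve: vₓ = 67.00 cos 65.2° = 28.10 m/s and v_y0 = 67.00 sin 65.2° = 60.82 m/s.
x = vₓ t ⇒ t = 142/28.10 = 5.053 s.
Vertical velocity there: v_y = v_y0 − g t = 60.82 − 9.80 × 5.053 = 11.30 m/s.
Speed: √(vₓ² + v_y²) = √(28.10² + 11.30²) = 30.29 m/s.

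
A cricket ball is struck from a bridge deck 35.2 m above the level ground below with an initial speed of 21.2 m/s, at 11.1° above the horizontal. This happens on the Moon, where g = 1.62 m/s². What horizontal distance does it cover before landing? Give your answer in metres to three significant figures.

199 m

Components: vₓ = 21.20 cos 11.1° = 20.80 m/s, v_y0 = 21.20 sin 11.1° = 4.081 m/s.
The projectile lands when y = 35.2 + (4.081) t − ½·1.62·t² = 0. Positive root: t = (4.081 + √(4.081² + 2·1.62·35.2)) / 1.62 = (4.081 + 11.43) / 1.62 = 9.577 s.
Horizontal distance: R = vₓ t = 20.80 × 9.577 = 199.2 m.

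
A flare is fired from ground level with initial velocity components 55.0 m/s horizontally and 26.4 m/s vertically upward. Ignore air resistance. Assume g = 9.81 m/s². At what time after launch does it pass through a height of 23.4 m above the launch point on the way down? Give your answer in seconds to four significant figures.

4.263 s

Height y(t) = 26.40 t − 4.905 t² = 23.4 gives 4.905 t² − 26.40 t + 23.4 = 0.
t = [26.40 ± √(26.40² − 2·9.81·23.4)] / 9.81 = (26.40 ± 15.42) / 9.81, so t = 1.119 s or t = 4.263 s.
The descending-branch root is 4.263 s.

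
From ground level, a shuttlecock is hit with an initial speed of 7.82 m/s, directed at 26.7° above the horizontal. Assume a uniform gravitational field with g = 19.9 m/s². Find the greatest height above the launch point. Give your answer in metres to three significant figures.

Horizontal component vₓ = 7.820 cos 26.7° = 6.986 m/s; vertical v_y0 = 7.820 sin 26.7° = 3.514 m/s.
At the apex v_y = 0, so H = v_y0²/(2g) = 3.514²/39.80 = 0.3102 m.

0.310 m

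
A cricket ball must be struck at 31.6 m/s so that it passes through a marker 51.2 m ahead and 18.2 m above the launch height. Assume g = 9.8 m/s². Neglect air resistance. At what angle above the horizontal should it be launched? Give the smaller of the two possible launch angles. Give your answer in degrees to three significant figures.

Trajectory: y = x tanθ − g x² (1 + tan²θ)/(2v₀²). With x = 51.2, y = 18.2, v₀ = 31.6, g = 9.80:
12.86 tan²θ − 51.2 tanθ + (31.06) = 0.
tanθ = [51.2 ± √(51.2² − 4 × 12.86 × (31.06))] / (2 × 12.86) = (51.2 ± 31.99) / 25.73, giving tanθ = 0.7468 or 3.233.
θ = 36.75° or 72.81°; the smaller is 36.75°.

36.8°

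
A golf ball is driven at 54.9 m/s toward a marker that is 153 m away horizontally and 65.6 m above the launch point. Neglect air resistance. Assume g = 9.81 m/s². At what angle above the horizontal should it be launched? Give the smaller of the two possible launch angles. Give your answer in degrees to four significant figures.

40.81°

Trajectory: y = x tanθ − g x² (1 + tan²θ)/(2v₀²). With x = 153, y = 65.6, v₀ = 54.9, g = 9.81:
38.10 tan²θ − 153 tanθ + (103.7) = 0.
tanθ = [153 ± √(153² − 4 × 38.10 × (103.7))] / (2 × 38.10) = (153 ± 87.22) / 76.19, giving tanθ = 0.8633 or 3.153.
θ = 40.81° or 72.40°; the smaller is 40.81°.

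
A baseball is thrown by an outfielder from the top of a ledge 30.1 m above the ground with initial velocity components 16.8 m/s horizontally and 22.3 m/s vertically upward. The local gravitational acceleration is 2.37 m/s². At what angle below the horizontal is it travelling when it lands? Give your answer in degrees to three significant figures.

The projectile lands when y = 30.1 + (22.30) t − ½·2.37·t² = 0. Positive root: t = (22.30 + √(22.30² + 2·2.37·30.1)) / 2.37 = (22.30 + 25.30) / 2.37 = 20.08 s.
At impact: v_y = v_y0 − g t = −25.30 m/s; vₓ = 16.80 m/s.
Angle below horizontal: arctan(|v_y|/vₓ) = arctan(25.30/16.80) = 56.41°.

56.4°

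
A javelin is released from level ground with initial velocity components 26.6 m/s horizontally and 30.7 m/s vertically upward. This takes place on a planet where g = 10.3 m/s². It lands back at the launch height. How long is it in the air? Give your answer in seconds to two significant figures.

It returns to y = 0 when t = 2 v_y0 / g = 2(30.70)/10.3 = 5.961 s.

6.0 s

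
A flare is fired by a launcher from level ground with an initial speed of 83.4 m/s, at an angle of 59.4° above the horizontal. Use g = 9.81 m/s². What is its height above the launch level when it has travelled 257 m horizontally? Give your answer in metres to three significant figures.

255 m

Components: vₓ = 83.40 cos 59.4° = 42.45 m/s, v_y0 = 83.40 sin 59.4° = 71.79 m/s.
Time to reach x = 257 m: t = x/vₓ = 257/42.45 = 6.054 s.
Height: y = v_y0 t − ½ g t² = 71.79 × 6.054 − 4.905 × 6.054² = 434.6 − 179.7 = 254.8 m.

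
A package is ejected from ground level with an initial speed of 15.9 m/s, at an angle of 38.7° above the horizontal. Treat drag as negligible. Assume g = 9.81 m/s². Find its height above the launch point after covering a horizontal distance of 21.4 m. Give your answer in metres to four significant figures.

Components: vₓ = 15.90 cos 38.7° = 12.41 m/s, v_y0 = 15.90 sin 38.7° = 9.941 m/s.
Time to reach x = 21.4 m: t = x/vₓ = 21.4/12.41 = 1.725 s.
Height: y = v_y0 t − ½ g t² = 9.941 × 1.725 − 4.905 × 1.725² = 17.14 − 14.59 = 2.556 m.

2.556 m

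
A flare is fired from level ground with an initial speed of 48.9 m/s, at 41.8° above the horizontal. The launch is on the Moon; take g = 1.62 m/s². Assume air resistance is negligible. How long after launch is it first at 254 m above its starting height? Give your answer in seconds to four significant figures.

Horizontal component vₓ = 48.90 cos 41.8° = 36.45 m/s; vertical v_y0 = 48.90 sin 41.8° = 32.59 m/s.
Require v_y0 t − ½ g t² = 254, i.e. 0.8100 t² − 32.59 t + 254 = 0.
Quadratic formula: t = (32.59 ± √239.37) / 1.62 = (32.59 ± 15.47) / 1.62 → t = 10.57 s or 29.67 s.
The first (ascending) time is 10.57 s.

10.57 s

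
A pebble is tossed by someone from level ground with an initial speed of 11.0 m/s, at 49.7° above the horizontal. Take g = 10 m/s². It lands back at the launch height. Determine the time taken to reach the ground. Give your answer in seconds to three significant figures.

Resolve: vₓ = 11.00 cos 49.7° = 7.115 m/s and v_y0 = 11.00 sin 49.7° = 8.389 m/s.
Landing at launch height ⇒ T = 2 v_y0 / g = 2 × 8.389 / 10.0 = 1.678 s.

1.68 s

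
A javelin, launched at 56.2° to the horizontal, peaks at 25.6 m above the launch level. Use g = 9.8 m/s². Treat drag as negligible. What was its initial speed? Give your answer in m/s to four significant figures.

26.96 m/s

At the peak v_y = 0, so v_y0 = √(2gH) = √(2 × 9.80 × 25.6) = 22.40 m/s.
v_y0 = v₀ sin θ ⇒ v₀ = 22.40 / sin 56.2° = 26.96 m/s.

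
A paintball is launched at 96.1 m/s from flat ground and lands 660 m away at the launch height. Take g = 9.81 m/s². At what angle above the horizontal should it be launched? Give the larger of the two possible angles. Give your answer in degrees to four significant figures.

67.74°

From R = (v₀²/g) sin 2θ: sin 2θ = 9.81 × 660 / 9235.2 = 0.7011.
2θ = 44.51° or 180° − 44.51° = 135.5°, so θ = 22.26° or 67.74°.
The larger angle is 67.74°.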